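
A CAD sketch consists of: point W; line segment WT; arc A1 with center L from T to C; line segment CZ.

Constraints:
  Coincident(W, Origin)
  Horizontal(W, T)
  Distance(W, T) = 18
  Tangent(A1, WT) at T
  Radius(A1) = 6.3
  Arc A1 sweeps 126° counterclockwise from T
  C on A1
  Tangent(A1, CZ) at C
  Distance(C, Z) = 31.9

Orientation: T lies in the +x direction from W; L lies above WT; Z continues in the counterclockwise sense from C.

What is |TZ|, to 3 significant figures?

38.3

W is at the origin; W and T share the same y with |WT| = 18.0 and T on the +x side, so T = (18.0, 0.00). The tangent condition forces LT to be normal to WT, so L = T + (0, 6.3) = (18.0, 6.30). On A1, T sits at bearing -90° from L; a 126° counterclockwise sweep puts C at bearing 36°, so C = L + 6.3·(cos 36°, sin 36°) = (23.1, 10.0). The tangent condition forces LC to be normal to CZ, so CZ runs along (−sin 36°, cos 36°); with |CZ| = 31.9, Z = (4.35, 35.8). Then |TZ| = |Z − T| = 38.3.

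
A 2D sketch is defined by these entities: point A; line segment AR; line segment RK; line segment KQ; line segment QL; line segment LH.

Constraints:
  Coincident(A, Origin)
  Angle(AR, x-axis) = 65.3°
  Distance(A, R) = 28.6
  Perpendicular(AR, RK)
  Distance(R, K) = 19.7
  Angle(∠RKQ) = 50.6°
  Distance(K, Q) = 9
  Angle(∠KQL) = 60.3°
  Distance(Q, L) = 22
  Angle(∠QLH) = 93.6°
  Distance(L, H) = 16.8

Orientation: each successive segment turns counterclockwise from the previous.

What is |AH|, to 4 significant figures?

53.63

A is at the origin; AR runs at 65.3° with length 28.6, so R = (11.95, 25.98). AR ⟂ RK, so RK runs at 155.3°; with |RK| = 19.7, K = (-5.947, 34.22). ∠RKQ = 50.6° gives KQ at -75.30° from the x-axis; with |KQ| = 9.0, Q = (-3.663, 25.51). ∠KQL = 60.3° gives QL at 44.40° from the x-axis; with |QL| = 22.0, L = (12.06, 40.90). ∠QLH = 93.6° gives LH at 130.8° from the x-axis; with |LH| = 16.8, H = (1.078, 53.62). Then |AH| = |H − A| = 53.63.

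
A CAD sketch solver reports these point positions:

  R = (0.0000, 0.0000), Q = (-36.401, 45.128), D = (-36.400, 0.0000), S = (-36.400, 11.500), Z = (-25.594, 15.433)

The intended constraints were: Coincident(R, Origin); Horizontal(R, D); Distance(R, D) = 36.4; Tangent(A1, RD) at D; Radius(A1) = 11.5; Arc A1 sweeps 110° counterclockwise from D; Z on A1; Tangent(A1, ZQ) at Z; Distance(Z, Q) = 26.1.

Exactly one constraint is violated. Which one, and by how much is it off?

Distance(Z, Q) = 26.1 — off by 5.50.

R = (0.00, 0.00) ✓; R.y = 0.00, D.y = 0.00 ✓; |RD| = 36.40 ✓; ∠(SD, DR) = 90.00° ✓; |SD| = 11.50 ✓; bearing(S→Z) − bearing(S→D) = 110.0° ✓; |SZ| = 11.50 ✓; ∠(SZ, ZQ) = 90.00° ✓; |ZQ| = 31.60 ✗.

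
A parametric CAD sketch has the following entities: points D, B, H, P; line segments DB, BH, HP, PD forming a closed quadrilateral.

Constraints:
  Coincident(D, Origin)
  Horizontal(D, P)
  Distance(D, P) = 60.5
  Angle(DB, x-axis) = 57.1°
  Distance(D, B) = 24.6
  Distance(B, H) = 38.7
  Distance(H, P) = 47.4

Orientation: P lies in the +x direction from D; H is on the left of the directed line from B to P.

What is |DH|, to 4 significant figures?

62.45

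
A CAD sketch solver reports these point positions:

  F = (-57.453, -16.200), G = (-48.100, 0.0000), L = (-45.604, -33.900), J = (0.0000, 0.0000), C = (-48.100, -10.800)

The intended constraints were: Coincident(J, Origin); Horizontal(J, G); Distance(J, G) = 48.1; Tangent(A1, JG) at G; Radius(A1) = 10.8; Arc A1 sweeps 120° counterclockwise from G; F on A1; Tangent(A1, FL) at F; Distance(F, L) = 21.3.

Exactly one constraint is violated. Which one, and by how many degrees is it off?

Tangent(A1, FL) at F — off by 3.80°.

J = (0.00, 0.00) ✓; J.y = 0.00, G.y = 0.00 ✓; |JG| = 48.10 ✓; ∠(CG, GJ) = 90.00° ✓; |CG| = 10.80 ✓; bearing(C→F) − bearing(C→G) = 120.0° ✓; |CF| = 10.80 ✓; ∠(CF, FL) = 86.20° ✗; |FL| = 21.30 ✓.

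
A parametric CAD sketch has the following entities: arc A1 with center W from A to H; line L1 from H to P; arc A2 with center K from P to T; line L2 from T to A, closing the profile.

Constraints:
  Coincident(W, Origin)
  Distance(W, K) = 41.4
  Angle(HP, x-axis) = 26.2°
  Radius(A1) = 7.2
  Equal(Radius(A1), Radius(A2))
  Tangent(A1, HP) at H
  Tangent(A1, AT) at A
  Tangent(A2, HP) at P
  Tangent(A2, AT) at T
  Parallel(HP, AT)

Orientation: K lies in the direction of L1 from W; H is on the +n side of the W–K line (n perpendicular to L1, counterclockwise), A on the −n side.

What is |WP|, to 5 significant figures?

42.021

The slot axis is L1's direction at 26.2°, so u = (cos 26.2°, sin 26.2°) = (0.89726, 0.44151) and n = (−sin 26.2°, cos 26.2°) = (-0.44151, 0.89726). W is at the origin and K lies 41.4 along u from W, so K = 41.4·u = (37.146, 18.278). Tangency of A1 to both parallel lines with radius 7.2 puts H and A at W ± 7.2·n: H = (-3.1788, 6.4603), A = (3.1788, -6.4603). Equal radii place P and T the same way about K: P = K + 7.2·n = (33.968, 24.739), T = K − 7.2·n = (40.325, 11.818). Then |WP| = |P − W| = 42.021.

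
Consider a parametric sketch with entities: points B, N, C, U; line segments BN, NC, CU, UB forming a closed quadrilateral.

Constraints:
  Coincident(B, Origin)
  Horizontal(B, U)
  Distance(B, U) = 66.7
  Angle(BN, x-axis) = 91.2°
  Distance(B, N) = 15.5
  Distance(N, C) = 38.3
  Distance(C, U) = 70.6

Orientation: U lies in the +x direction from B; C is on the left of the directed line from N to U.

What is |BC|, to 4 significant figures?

52.53

Checks: B = (0.00, 0.00) ✓; |NC| = 38.30 ✓; |CU| = 70.60 ✓.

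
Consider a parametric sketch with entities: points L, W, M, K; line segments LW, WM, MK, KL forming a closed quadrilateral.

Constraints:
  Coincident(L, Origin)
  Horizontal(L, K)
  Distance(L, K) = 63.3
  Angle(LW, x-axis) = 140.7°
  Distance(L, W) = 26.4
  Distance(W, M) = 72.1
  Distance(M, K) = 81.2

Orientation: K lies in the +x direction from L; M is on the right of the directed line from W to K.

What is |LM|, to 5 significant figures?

52.122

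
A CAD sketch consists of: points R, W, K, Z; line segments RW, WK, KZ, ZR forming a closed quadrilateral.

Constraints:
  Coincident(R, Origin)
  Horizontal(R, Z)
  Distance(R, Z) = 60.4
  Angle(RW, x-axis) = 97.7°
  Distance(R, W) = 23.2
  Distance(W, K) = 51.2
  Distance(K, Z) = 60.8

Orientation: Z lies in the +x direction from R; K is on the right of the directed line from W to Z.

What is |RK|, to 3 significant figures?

28.0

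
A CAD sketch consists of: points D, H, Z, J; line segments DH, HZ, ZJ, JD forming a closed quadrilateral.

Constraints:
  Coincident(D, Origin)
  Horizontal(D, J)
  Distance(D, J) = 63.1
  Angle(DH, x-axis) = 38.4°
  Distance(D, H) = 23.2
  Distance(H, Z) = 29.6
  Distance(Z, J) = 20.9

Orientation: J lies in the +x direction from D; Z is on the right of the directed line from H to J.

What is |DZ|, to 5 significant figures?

42.452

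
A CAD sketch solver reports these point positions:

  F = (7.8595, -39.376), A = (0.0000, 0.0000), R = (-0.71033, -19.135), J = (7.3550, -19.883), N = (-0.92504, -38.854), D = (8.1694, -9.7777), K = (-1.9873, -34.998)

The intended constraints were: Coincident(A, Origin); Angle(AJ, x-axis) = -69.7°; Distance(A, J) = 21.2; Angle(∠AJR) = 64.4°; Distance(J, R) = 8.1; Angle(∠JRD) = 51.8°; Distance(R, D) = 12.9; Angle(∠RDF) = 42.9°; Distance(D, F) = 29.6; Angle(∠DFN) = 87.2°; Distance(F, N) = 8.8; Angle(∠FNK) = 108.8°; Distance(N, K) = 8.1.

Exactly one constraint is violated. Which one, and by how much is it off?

Distance(N, K) = 8.1 — off by 4.10.

A = (0.00, 0.00) ✓; AJ at -69.70° ✓; |AJ| = 21.20 ✓; ∠AJR = 64.40° ✓; |JR| = 8.100 ✓; ∠JRD = 51.80° ✓; |RD| = 12.90 ✓; ∠RDF = 42.90° ✓; |DF| = 29.60 ✓; ∠DFN = 87.20° ✓; |FN| = 8.800 ✓; ∠FNK = 108.8° ✓; |NK| = 4.000 ✗.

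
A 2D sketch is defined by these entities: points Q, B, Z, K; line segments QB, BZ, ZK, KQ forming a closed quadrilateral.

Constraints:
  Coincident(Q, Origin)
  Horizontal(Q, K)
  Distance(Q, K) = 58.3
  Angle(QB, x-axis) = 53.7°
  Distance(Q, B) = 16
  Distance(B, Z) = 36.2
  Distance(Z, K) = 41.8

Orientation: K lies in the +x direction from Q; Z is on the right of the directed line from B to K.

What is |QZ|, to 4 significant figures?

30.54

Checks: |BZ| = 36.20 ✓; |ZK| = 41.80 ✓.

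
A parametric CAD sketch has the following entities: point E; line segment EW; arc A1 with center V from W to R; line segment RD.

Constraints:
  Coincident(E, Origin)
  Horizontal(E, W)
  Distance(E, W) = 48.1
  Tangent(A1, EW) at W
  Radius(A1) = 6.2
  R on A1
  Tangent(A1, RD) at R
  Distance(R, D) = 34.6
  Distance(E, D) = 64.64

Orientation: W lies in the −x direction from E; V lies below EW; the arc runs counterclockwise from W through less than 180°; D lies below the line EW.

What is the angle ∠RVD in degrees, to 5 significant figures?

79.841°

Checks: |EW| = 48.10 ✓; |VW| = 6.200 ✓; |VR| = 6.200 ✓; ∠(VR, RD) = 90.00° ✓; |RD| = 34.60 ✓; |ED| = 64.64 ✓.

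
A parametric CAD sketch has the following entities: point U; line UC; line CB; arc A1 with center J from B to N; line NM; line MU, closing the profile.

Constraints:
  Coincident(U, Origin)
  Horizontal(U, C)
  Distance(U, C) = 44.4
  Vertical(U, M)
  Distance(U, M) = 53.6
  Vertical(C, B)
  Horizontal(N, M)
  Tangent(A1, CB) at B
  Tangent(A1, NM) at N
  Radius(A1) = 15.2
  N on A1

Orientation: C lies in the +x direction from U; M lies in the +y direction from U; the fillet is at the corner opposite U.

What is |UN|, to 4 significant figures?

61.04

The virtual corner opposite U is at (44.40, 53.60). The tangent condition forces JB to be normal to CB and A1 meets NM tangentially, so JN is at right angles to NM, with radius 15.2, so the center J sits 15.2 in from both sides at J = (29.20, 38.40). That places the tangent points at B = (44.40, 38.40) on CB and N = (29.20, 53.60) on NM. Then |UN| = |N − U| = 61.04.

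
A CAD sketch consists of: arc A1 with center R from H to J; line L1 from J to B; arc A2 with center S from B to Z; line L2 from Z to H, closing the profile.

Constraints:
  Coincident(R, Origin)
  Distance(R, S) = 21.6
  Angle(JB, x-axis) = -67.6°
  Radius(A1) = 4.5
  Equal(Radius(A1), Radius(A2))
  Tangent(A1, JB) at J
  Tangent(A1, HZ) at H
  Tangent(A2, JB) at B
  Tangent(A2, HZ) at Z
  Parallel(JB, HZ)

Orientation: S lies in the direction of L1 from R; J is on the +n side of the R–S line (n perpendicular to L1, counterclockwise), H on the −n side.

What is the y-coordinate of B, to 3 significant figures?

-18.3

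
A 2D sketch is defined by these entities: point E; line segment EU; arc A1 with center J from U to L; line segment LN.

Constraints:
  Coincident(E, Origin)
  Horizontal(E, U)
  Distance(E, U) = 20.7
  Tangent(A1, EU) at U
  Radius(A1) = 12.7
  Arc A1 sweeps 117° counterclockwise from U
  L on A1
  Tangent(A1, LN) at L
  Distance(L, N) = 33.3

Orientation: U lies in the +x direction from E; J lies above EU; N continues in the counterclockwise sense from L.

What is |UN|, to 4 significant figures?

48.29

E is at the origin; E and U share the same y with |EU| = 20.7 and U on the +x side, so U = (20.70, 0.000). The tangent condition forces JU to be normal to EU, so J = U + (0, 12.7) = (20.70, 12.70). On A1, U sits at bearing -90° from J; a 117° counterclockwise sweep puts L at bearing 27°, so L = J + 12.7·(cos 27°, sin 27°) = (32.02, 18.47). Tangency of A1 to LN means the radius JL is perpendicular to LN, so LN runs along (−sin 27°, cos 27°); with |LN| = 33.3, N = (16.90, 48.14). Then |UN| = |N − U| = 48.29.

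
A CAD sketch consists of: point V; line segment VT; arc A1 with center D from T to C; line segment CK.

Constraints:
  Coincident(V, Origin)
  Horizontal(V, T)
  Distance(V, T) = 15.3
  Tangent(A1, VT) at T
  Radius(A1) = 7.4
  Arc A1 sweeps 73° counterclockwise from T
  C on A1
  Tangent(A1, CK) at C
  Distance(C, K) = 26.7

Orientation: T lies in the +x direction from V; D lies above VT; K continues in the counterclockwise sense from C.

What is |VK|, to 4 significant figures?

43.10

V is at the origin; VT is horizontal with |VT| = 15.3 and T on the +x side, so T = (15.30, 0.000). Tangency of A1 to VT means the radius DT is perpendicular to VT, so D = T + (0, 7.4) = (15.30, 7.400). On A1, T sits at bearing -90° from D; a 73° counterclockwise sweep puts C at bearing -17°, so C = D + 7.4·(cos -17°, sin -17°) = (22.38, 5.236). A1 meets CK tangentially, so DC is at right angles to CK, so CK runs along (−sin -17°, cos -17°); with |CK| = 26.7, K = (30.18, 30.77). Then |VK| = |K − V| = 43.10.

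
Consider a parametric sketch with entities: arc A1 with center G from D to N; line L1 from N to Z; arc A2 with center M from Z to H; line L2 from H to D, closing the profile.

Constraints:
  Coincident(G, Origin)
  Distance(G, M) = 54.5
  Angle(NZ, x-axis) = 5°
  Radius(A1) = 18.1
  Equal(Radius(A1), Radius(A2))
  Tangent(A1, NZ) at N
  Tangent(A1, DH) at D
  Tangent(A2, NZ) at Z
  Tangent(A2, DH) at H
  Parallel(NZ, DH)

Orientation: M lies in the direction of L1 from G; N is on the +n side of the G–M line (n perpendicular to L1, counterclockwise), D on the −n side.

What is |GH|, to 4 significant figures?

57.43

The slot axis is L1's direction at 5.0°, so u = (cos 5.0°, sin 5.0°) = (0.9962, 0.08716) and n = (−sin 5.0°, cos 5.0°) = (-0.08716, 0.9962). G is at the origin and M lies 54.5 along u from G, so M = 54.5·u = (54.29, 4.750). Tangency of A1 to both parallel lines with radius 18.1 puts N and D at G ± 18.1·n: N = (-1.578, 18.03), D = (1.578, -18.03). Equal radii place Z and H the same way about M: Z = M + 18.1·n = (52.72, 22.78), H = M − 18.1·n = (55.87, -13.28). Then |GH| = |H − G| = 57.43.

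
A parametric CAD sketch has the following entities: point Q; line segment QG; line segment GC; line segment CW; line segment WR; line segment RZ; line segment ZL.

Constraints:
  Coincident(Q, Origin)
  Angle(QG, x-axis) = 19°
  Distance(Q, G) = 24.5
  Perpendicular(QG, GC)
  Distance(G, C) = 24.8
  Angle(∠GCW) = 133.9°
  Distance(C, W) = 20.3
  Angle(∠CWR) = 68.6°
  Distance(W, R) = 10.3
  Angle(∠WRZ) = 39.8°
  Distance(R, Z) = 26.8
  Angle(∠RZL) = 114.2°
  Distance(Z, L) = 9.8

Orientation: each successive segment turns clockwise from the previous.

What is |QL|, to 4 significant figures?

59.22

Q is at the origin; QG runs at 19.0° with length 24.5, so G = (23.17, 7.976). QG is perpendicular to GC, so GC runs at -71.00°; with |GC| = 24.8, C = (31.24, -15.47). ∠GCW = 133.9° gives CW at -117.1° from the x-axis; with |CW| = 20.3, W = (21.99, -33.54). ∠CWR = 68.6° gives WR at 131.5° from the x-axis; with |WR| = 10.3, R = (15.17, -25.83). ∠WRZ = 39.8° gives RZ at -8.700° from the x-axis; with |RZ| = 26.8, Z = (41.66, -29.88). ∠RZL = 114.2° gives ZL at -74.50° from the x-axis; with |ZL| = 9.8, L = (44.28, -39.33). Then |QL| = |L − Q| = 59.22.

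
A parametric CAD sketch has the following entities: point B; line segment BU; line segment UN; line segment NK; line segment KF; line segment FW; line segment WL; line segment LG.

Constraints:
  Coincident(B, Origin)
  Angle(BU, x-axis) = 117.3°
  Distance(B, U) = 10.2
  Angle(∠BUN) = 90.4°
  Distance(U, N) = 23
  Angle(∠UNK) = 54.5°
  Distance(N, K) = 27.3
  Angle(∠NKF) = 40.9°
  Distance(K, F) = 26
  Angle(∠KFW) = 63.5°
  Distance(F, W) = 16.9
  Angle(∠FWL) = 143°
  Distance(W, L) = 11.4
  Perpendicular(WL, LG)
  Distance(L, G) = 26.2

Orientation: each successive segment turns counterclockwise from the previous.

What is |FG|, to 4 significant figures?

29.61

∠FWL = 143.0° gives WL at -95.00° from the x-axis; with |WL| = 11.4, L = (-22.83, -13.71). The perpendicularity gives LG at right angles to WL, so LG runs at -5.000°; with |LG| = 26.2, G = (3.273, -16.00). Then |FG| = |G − F| = 29.61.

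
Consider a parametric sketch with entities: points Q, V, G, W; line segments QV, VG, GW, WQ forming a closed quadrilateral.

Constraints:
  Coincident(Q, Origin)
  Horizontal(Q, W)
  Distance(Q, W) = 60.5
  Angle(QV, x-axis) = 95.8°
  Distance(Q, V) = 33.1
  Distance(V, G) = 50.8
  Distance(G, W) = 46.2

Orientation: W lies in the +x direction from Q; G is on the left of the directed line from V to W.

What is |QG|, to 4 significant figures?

63.80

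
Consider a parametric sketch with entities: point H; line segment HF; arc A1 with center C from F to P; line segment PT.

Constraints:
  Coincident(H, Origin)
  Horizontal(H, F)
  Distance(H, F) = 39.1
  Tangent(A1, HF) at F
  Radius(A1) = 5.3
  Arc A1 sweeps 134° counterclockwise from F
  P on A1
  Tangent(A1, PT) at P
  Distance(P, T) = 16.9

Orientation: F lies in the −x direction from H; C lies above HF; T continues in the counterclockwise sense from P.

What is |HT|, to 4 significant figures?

51.56

H is at the origin; H and F share the same y with |HF| = 39.1 and F on the −x side, so F = (-39.10, 0.000). Tangency of A1 to HF means the radius CF is perpendicular to HF, so C = F + (0, 5.3) = (-39.10, 5.300). On A1, F sits at bearing -90° from C; a 134° counterclockwise sweep puts P at bearing 44°, so P = C + 5.3·(cos 44°, sin 44°) = (-35.29, 8.982). The tangent condition forces CP to be normal to PT, so PT runs along (−sin 44°, cos 44°); with |PT| = 16.9, T = (-47.03, 21.14). Then |HT| = |T − H| = 51.56.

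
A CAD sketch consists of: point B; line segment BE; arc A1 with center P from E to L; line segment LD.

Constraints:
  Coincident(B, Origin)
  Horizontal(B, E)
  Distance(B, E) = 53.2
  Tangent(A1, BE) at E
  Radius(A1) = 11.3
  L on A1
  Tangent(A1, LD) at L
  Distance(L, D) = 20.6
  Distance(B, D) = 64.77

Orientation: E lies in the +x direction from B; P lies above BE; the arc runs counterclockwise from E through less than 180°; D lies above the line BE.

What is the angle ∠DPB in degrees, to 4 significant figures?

105.6°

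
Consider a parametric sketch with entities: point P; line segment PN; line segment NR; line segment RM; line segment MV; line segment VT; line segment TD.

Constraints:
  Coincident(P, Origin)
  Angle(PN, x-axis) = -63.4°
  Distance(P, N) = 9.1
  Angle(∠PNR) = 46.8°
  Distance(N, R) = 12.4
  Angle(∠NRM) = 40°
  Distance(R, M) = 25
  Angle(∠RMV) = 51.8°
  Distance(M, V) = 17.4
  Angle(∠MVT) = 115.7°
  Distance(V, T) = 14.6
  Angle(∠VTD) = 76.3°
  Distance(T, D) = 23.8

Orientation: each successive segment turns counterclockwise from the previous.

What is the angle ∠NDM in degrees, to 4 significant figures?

56.26°

P is at the origin; PN runs at -63.4° with length 9.1, so N = (4.075, -8.137). ∠PNR = 46.8° gives NR at 69.80° from the x-axis; with |NR| = 12.4, R = (8.356, 3.501). ∠NRM = 40.0° gives RM at -150.2° from the x-axis; with |RM| = 25.0, M = (-13.34, -8.924). ∠RMV = 51.8° gives MV at -22.00° from the x-axis; with |MV| = 17.4, V = (2.795, -15.44). ∠MVT = 115.7° gives VT at 42.30° from the x-axis; with |VT| = 14.6, T = (13.59, -5.616). ∠VTD = 76.3° gives TD at 146.0° from the x-axis; with |TD| = 23.8, D = (-6.137, 7.693). Then cos ∠NDM = DN·DM / (|DN||DM|), giving 56.26°.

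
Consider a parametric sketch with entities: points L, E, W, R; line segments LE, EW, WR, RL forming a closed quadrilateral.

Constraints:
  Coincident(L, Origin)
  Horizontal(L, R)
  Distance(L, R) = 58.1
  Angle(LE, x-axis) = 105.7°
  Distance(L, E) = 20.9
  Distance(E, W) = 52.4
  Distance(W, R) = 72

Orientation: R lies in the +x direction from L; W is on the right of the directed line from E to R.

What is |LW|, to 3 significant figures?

32.9

Checks: |EW| = 52.40 ✓; |WR| = 72.00 ✓.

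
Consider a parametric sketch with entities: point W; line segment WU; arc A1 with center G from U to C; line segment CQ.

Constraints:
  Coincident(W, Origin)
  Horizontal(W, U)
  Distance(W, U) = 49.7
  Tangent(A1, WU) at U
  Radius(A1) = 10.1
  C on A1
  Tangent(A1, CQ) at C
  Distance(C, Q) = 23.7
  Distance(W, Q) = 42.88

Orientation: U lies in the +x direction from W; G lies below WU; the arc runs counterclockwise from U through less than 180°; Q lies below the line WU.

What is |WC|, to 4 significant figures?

40.78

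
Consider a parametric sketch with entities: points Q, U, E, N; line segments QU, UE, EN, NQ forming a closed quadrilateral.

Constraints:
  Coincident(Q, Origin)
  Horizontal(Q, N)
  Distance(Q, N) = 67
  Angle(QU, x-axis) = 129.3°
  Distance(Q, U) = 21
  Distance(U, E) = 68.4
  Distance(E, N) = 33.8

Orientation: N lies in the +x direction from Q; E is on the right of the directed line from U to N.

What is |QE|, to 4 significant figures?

48.47

Checks: |UE| = 68.40 ✓; |EN| = 33.80 ✓.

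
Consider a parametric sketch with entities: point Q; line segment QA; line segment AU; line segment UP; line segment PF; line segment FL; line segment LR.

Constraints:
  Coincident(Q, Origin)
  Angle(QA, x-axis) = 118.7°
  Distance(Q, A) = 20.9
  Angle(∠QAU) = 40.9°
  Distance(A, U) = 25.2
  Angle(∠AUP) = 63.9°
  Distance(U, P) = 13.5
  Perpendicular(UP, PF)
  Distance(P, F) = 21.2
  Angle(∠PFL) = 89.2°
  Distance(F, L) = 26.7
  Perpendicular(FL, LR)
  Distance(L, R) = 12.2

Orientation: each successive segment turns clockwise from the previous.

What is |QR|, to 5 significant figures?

30.099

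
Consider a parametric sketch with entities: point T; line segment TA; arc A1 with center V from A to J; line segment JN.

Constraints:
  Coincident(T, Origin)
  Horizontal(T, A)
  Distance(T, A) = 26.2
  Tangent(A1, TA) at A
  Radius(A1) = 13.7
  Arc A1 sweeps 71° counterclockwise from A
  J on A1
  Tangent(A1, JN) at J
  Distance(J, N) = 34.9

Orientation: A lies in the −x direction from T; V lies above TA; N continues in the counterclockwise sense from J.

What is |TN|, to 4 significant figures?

42.28

On A1, A sits at bearing -90° from V; a 71° counterclockwise sweep puts J at bearing -19°, so J = V + 13.7·(cos -19°, sin -19°) = (-13.25, 9.240). The tangent condition forces VJ to be normal to JN, so JN runs along (−sin -19°, cos -19°); with |JN| = 34.9, N = (-1.884, 42.24). Then |TN| = |N − T| = 42.28.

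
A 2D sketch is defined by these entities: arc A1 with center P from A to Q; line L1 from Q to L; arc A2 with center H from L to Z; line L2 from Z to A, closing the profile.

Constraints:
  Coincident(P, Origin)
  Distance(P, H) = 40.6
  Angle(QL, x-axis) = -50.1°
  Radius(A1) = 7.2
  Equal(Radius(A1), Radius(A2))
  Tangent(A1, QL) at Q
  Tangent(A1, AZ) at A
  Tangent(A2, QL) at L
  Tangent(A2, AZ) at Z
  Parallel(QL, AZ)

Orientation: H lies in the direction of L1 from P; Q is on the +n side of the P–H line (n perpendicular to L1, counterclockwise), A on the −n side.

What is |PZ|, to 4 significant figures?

41.23

The slot axis is L1's direction at -50.1°, so u = (cos -50.1°, sin -50.1°) = (0.6414, -0.7672) and n = (−sin -50.1°, cos -50.1°) = (0.7672, 0.6414). P is at the origin and H lies 40.6 along u from P, so H = 40.6·u = (26.04, -31.15). Tangency of A1 to both parallel lines with radius 7.2 puts Q and A at P ± 7.2·n: Q = (5.524, 4.618), A = (-5.524, -4.618). Equal radii place L and Z the same way about H: L = H + 7.2·n = (31.57, -26.53), Z = H − 7.2·n = (20.52, -35.77). Then |PZ| = |Z − P| = 41.23.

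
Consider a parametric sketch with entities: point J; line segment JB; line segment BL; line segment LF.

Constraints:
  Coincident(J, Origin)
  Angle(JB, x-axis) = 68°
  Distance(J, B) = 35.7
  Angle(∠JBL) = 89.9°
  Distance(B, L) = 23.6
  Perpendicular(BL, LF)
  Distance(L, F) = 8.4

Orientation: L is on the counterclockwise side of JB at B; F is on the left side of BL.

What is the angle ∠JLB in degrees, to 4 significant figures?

56.60°

J is at the origin; JB runs at 68.0° with length 35.7, so B = 35.7·(cos 68.0°, sin 68.0°) = (13.37, 33.10). ∠JBL = 89.9°, so BL runs at 68.0° + (180° − 89.9°) = 158.1° from the x-axis; with |BL| = 23.6, L = B + 23.6·(cos 158.1°, sin 158.1°) = (-8.523, 41.90). Then cos ∠JLB = LJ·LB / (|LJ||LB|), giving 56.60°.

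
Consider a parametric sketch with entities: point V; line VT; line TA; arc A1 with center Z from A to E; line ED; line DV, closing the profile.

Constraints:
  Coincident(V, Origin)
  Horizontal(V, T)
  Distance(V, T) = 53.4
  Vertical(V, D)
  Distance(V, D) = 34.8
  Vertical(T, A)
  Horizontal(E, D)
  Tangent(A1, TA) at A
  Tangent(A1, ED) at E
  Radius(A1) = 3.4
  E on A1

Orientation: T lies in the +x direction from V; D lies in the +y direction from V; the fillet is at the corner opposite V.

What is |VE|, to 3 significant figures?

60.9

V is at the origin; VT is horizontal with |VT| = 53.4 and T on the +x side, so T = (53.4, 0.00). VD is vertical with |VD| = 34.8 and D on the +y side, so D = (0.00, 34.8). The virtual corner opposite V is at (53.4, 34.8). Tangency of A1 to TA means the radius ZA is perpendicular to TA and the tangent condition forces ZE to be normal to ED, with radius 3.4, so the center Z sits 3.4 in from both sides at Z = (50.0, 31.4). That places the tangent points at A = (53.4, 31.4) on TA and E = (50.0, 34.8) on ED. Then |VE| = |E − V| = 60.9.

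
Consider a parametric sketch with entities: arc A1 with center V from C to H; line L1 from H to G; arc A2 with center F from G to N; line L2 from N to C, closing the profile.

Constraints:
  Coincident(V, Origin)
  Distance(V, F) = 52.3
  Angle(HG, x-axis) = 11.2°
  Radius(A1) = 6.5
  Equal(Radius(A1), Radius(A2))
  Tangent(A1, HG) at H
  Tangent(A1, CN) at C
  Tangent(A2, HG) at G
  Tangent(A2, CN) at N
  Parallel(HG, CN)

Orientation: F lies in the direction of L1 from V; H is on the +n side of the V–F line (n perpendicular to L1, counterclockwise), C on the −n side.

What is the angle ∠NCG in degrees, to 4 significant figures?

13.96°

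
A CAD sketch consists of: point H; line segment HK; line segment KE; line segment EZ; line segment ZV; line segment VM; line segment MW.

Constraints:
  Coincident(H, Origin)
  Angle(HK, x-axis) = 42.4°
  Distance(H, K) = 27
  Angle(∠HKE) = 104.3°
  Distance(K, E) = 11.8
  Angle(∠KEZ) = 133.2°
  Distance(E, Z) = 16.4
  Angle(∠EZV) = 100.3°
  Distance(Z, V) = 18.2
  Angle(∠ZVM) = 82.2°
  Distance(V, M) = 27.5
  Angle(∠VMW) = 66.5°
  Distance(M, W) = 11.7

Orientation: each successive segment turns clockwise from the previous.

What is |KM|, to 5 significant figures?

10.508

∠EZV = 100.3° gives ZV at -159.80° from the x-axis; with |ZV| = 18.2, V = (15.540, -10.713). ∠ZVM = 82.2° gives VM at 102.40° from the x-axis; with |VM| = 27.5, M = (9.6347, 16.146). Then |KM| = |M − K| = 10.508.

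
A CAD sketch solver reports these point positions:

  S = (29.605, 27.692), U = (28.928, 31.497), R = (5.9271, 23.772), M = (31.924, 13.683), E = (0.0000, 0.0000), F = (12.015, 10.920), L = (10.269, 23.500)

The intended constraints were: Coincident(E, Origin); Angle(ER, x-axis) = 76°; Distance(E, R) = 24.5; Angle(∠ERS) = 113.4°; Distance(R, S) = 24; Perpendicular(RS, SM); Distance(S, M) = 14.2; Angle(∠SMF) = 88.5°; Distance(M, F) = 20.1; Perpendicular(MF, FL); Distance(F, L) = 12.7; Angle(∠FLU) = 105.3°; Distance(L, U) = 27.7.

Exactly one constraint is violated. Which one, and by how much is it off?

Distance(L, U) = 27.7 — off by 7.40.

E = (0.00, 0.00) ✓; ER at 76.00° ✓; |ER| = 24.50 ✓; ∠ERS = 113.4° ✓; |RS| = 24.00 ✓; ∠(RS, SM) = 90.00° ✓; |SM| = 14.20 ✓; ∠SMF = 88.50° ✓; |MF| = 20.10 ✓; ∠(MF, FL) = 90.00° ✓; |FL| = 12.70 ✓; ∠FLU = 105.3° ✓; |LU| = 20.30 ✗.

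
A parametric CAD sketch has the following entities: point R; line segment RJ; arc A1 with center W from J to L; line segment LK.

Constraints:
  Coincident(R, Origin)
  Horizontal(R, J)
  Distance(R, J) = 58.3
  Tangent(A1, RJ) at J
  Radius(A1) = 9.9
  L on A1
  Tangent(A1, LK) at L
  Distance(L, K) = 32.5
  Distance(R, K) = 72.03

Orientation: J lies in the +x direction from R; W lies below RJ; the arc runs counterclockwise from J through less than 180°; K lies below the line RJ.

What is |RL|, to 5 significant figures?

50.304

R is at the origin; RJ is horizontal with |RJ| = 58.3 and J on the +x side, so J = (58.300, 0.0000). Since A1 is tangent to RJ there, WJ ⟂ RJ, so W = J + (0, -9.9) = (58.300, -9.9000). Since WL ⟂ LK (tangency), |WK| = √(9.9² + 32.5²) = 33.974 regardless of where L sits on A1. So K lies on both circle(R, 72.03) and circle(W, 33.974); the below-RJ intersection is K = (57.141, -43.855). L is the foot of the tangent from K: L = (48.737, -12.460).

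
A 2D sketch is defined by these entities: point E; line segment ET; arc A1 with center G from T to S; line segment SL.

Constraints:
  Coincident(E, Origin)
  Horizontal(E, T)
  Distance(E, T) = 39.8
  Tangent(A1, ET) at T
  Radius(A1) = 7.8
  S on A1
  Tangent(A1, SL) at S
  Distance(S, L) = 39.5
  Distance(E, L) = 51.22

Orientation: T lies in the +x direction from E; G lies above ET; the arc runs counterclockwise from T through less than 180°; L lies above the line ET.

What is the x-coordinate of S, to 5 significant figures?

46.296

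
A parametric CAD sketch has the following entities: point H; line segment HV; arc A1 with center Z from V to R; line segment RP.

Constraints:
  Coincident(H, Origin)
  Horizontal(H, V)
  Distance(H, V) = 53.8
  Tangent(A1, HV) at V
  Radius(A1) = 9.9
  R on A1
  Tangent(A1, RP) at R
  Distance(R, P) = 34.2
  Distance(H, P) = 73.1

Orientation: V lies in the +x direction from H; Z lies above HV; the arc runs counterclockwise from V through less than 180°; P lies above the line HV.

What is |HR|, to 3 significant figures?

64.6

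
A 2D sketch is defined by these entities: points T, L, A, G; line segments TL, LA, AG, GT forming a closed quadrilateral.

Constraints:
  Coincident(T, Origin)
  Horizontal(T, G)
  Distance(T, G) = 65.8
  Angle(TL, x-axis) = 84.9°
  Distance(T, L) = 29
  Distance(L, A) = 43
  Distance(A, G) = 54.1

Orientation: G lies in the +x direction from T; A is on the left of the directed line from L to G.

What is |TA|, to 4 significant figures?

63.23

T is at the origin; T and G share the same y with |TG| = 65.8 and G in +x, so G = (65.8, 0). TL runs at 84.9° with |TL| = 29.0, so L = (2.578, 28.89). A is determined by |LA| = 43.0 and |AG| = 54.1 together: it lies at the intersection of circle(L, 43.0) and circle(G, 54.1). With |LG| = 69.51, the foot of the radical line on LG is 27.00 from L and the perpendicular offset is √(43.0² − 27.00²) = 33.47. Taking the left-of-LG solution: A = (41.04, 48.10).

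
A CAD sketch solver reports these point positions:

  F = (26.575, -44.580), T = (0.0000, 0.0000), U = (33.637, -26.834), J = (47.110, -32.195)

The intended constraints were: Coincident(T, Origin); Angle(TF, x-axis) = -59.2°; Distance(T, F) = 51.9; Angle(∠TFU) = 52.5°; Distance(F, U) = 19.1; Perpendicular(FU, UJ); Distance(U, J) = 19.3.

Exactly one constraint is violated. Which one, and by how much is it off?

Distance(U, J) = 19.3 — off by 4.80.

T = (0.00, 0.00) ✓; TF at -59.20° ✓; |TF| = 51.90 ✓; ∠TFU = 52.50° ✓; |FU| = 19.10 ✓; ∠(FU, UJ) = 90.00° ✓; |UJ| = 14.50 ✗.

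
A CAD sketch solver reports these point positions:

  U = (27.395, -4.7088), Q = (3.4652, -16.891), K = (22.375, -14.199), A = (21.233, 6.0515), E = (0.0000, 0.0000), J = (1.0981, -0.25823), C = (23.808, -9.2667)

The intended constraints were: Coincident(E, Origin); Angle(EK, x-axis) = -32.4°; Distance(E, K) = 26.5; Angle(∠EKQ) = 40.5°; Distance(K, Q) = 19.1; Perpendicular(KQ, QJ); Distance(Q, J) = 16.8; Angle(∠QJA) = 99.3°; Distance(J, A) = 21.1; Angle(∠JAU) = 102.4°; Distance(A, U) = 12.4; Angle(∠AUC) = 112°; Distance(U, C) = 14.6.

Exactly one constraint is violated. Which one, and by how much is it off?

Distance(U, C) = 14.6 — off by 8.80.

E = (0.00, 0.00) ✓; EK at -32.40° ✓; |EK| = 26.50 ✓; ∠EKQ = 40.50° ✓; |KQ| = 19.10 ✓; ∠(KQ, QJ) = 90.00° ✓; |QJ| = 16.80 ✓; ∠QJA = 99.30° ✓; |JA| = 21.10 ✓; ∠JAU = 102.4° ✓; |AU| = 12.40 ✓; ∠AUC = 112.0° ✓; |UC| = 5.800 ✗.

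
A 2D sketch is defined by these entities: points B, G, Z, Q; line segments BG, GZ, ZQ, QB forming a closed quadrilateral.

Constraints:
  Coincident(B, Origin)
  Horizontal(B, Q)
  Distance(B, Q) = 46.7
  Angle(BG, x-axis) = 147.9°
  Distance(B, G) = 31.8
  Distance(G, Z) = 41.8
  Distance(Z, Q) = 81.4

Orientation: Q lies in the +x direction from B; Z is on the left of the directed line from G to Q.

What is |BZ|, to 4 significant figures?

57.40

Checks: |GZ| = 41.80 ✓; |ZQ| = 81.40 ✓.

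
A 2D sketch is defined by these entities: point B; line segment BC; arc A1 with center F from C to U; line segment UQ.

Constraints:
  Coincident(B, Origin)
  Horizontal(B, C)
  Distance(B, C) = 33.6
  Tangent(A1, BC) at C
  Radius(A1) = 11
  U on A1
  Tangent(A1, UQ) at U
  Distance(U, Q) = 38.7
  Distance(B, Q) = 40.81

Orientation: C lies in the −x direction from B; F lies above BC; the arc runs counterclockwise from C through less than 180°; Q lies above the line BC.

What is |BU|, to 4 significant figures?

24.56

B is at the origin; BC is horizontal with |BC| = 33.6 and C on the −x side, so C = (-33.60, 0.000). The tangent condition forces FC to be normal to BC, so F = C + (0, 11) = (-33.60, 11.00). Since FU ⟂ UQ (tangency), |FQ| = √(11.0² + 38.7²) = 40.23 regardless of where U sits on A1. So Q lies on both circle(B, 40.81) and circle(F, 40.23); the above-BC intersection is Q = (-6.085, 40.35). U is the foot of the tangent from Q: U = (-23.82, 5.958).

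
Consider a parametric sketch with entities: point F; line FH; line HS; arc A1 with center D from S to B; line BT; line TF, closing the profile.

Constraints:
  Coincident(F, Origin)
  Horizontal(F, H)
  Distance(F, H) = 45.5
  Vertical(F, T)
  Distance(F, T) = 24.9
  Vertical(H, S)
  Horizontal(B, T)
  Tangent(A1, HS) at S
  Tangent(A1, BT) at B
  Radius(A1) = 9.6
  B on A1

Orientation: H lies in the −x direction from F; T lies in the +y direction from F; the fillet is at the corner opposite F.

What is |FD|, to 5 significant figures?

39.024

F is at the origin; FH is horizontal with |FH| = 45.5 and H on the −x side, so H = (-45.500, 0.0000). F and T share the same x with |FT| = 24.9 and T on the +y side, so T = (0.0000, 24.900). The virtual corner opposite F is at (-45.500, 24.900). The tangent condition forces DS to be normal to HS and A1 meets BT tangentially, so DB is at right angles to BT, with radius 9.6, so the center D sits 9.6 in from both sides at D = (-35.900, 15.300). Then |FD| = |D − F| = 39.024.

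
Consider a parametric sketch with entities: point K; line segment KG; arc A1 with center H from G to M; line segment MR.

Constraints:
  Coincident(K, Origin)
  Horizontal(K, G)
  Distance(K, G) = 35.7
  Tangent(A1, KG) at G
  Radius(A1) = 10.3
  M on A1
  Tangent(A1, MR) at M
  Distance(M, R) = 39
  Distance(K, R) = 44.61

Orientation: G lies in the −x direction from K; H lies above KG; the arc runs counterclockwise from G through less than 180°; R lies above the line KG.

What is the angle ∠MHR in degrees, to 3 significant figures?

75.2°

Checks: |HG| = 10.30 ✓; |HM| = 10.30 ✓; ∠(HM, MR) = 90.00° ✓; |MR| = 39.00 ✓; |KR| = 44.61 ✓.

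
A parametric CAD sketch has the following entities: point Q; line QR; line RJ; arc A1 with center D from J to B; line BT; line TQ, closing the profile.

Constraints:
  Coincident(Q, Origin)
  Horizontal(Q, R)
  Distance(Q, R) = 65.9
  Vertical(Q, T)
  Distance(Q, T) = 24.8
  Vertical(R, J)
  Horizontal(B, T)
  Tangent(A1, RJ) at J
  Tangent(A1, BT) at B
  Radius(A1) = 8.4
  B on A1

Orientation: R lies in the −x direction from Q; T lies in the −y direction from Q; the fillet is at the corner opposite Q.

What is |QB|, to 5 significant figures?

62.620

Q is at the origin; QR is horizontal with |QR| = 65.9 and R on the −x side, so R = (-65.900, 0.0000). Q and T share the same x with |QT| = 24.8 and T on the −y side, so T = (0.0000, -24.800). The virtual corner opposite Q is at (-65.900, -24.800). A1 meets RJ tangentially, so DJ is at right angles to RJ and tangency of A1 to BT means the radius DB is perpendicular to BT, with radius 8.4, so the center D sits 8.4 in from both sides at D = (-57.500, -16.400). That places the tangent points at J = (-65.900, -16.400) on RJ and B = (-57.500, -24.800) on BT. Then |QB| = |B − Q| = 62.620.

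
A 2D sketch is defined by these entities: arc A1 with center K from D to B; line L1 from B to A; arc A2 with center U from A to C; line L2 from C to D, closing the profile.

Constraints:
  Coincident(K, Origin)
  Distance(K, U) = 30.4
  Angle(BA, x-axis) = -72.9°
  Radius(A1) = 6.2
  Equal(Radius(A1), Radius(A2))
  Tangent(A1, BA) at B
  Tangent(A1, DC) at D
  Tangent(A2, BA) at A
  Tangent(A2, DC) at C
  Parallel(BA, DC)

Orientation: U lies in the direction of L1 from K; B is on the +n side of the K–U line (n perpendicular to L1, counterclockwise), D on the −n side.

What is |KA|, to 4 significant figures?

31.03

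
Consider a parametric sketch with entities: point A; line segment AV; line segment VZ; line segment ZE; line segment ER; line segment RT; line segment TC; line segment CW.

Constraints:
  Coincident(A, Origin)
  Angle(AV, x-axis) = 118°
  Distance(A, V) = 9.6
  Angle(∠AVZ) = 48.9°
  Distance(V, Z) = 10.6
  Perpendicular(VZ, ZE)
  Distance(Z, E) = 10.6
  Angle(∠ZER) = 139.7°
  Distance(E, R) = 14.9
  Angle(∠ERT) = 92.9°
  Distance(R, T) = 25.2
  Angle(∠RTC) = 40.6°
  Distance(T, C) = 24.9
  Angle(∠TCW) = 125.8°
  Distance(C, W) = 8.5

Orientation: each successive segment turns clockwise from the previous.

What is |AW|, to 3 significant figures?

6.71

A is at the origin; AV runs at 118.0° with length 9.6, so V = (-4.51, 8.48). ∠AVZ = 48.9° gives VZ at -13.1° from the x-axis; with |VZ| = 10.6, Z = (5.82, 6.07). The perpendicularity gives ZE at right angles to VZ, so ZE runs at -103°; with |ZE| = 10.6, E = (3.41, -4.25). ∠ZER = 139.7° gives ER at -143° from the x-axis; with |ER| = 14.9, R = (-8.55, -13.1). ∠ERT = 92.9° gives RT at 130° from the x-axis; with |RT| = 25.2, T = (-24.6, 6.31). ∠RTC = 40.6° gives TC at -9.90° from the x-axis; with |TC| = 24.9, C = (-0.0472, 2.03). ∠TCW = 125.8° gives CW at -64.1° from the x-axis; with |CW| = 8.5, W = (3.67, -5.62). Then |AW| = |W − A| = 6.71.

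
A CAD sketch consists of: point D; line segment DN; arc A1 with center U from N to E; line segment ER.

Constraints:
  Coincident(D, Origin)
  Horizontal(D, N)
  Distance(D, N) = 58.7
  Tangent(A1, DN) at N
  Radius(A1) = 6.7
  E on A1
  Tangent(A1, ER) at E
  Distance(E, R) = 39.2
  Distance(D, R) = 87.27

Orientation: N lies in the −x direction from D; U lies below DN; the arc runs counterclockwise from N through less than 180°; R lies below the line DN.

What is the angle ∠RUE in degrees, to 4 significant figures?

80.30°

D is at the origin; DN is horizontal with |DN| = 58.7 and N on the −x side, so N = (-58.70, 0.000). Tangency of A1 to DN means the radius UN is perpendicular to DN, so U = N + (0, -6.7) = (-58.70, -6.700). Since UE ⟂ ER (tangency), |UR| = √(6.7² + 39.2²) = 39.77 regardless of where E sits on A1. So R lies on both circle(D, 87.27) and circle(U, 39.77); the below-DN intersection is R = (-76.30, -42.36). E is the foot of the tangent from R: E = (-65.12, -4.790).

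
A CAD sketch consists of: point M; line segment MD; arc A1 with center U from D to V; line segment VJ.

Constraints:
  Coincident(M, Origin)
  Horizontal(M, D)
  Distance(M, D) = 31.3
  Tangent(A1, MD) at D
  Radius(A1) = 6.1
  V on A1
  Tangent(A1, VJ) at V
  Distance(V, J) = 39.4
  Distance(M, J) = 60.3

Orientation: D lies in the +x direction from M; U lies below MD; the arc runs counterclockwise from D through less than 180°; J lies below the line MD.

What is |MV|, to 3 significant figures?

27.0

Checks: |UV| = 6.100 ✓; ∠(UV, VJ) = 90.00° ✓; |VJ| = 39.40 ✓; |MJ| = 60.30 ✓.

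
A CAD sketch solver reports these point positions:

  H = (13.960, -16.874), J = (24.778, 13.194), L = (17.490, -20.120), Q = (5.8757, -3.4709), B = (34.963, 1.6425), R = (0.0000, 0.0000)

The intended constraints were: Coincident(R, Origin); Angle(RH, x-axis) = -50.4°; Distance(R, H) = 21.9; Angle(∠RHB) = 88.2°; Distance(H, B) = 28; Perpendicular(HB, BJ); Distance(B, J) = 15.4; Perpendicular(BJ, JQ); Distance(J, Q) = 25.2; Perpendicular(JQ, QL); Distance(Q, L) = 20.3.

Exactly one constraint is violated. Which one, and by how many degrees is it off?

Perpendicular(JQ, QL) — off by 6.50°.

R = (0.00, 0.00) ✓; RH at -50.40° ✓; |RH| = 21.90 ✓; ∠RHB = 88.20° ✓; |HB| = 28.00 ✓; ∠(HB, BJ) = 90.00° ✓; |BJ| = 15.40 ✓; ∠(BJ, JQ) = 90.00° ✓; |JQ| = 25.20 ✓; ∠(JQ, QL) = 83.50° ✗; |QL| = 20.30 ✓.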